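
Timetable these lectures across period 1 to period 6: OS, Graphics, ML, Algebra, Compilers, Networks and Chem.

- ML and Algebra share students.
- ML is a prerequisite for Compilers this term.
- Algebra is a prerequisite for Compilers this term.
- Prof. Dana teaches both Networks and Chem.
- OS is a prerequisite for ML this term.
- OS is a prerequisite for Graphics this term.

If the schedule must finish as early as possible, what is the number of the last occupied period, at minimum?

period 3

The precedence chain requires at least 3 distinct periods.
3 works (last occupied period: period 3): for example Networks -> period 1, ML -> period 2, Algebra -> period 1, Chem -> period 2, OS -> period 1, Graphics -> period 2, Compilers -> period 3.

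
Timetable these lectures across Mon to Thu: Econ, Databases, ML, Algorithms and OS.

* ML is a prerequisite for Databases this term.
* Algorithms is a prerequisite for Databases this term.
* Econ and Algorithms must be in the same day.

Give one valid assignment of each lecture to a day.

ML -> Mon; Algorithms -> Mon; Databases -> Tue; Econ -> Mon; OS -> Mon

Checking: Algorithms(Mon) before Databases(Tue); ML(Mon) before Databases(Tue); Econ = Algorithms = Mon.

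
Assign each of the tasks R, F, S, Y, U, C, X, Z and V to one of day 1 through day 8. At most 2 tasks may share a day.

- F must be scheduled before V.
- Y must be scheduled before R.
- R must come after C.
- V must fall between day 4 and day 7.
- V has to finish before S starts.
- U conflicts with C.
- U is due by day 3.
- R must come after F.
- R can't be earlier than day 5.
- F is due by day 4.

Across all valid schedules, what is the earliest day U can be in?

U's own window allows nothing later than day 3.
U at day 1 is achievable: Z -> day 3, R -> day 5, U -> day 1, X -> day 3, C -> day 2, V -> day 4, F -> day 1, S -> day 5, Y -> day 2.

day 1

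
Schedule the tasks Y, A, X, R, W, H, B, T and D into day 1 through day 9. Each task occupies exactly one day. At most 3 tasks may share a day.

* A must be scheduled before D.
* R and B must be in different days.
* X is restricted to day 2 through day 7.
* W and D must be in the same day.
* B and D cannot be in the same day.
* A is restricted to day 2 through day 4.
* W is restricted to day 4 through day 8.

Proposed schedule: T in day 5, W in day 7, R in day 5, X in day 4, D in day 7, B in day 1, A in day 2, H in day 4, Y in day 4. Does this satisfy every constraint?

Valid

R and B must be in different days — holds.
A is restricted to day 2 through day 4 — holds.
B and D cannot be in the same day — holds.
A must be scheduled before D — holds.
W is restricted to day 4 through day 8 — holds.
X is restricted to day 2 through day 7 — holds.
W and D must be in the same day — holds.
At most 3 tasks may share a day — holds.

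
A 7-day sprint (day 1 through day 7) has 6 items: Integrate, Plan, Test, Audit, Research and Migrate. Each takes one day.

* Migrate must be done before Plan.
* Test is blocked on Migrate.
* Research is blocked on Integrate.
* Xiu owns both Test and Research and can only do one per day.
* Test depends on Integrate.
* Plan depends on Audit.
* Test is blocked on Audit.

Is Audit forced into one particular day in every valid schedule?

No

Audit can be day 1 (e.g. Test -> day 2, Integrate -> day 1, Research -> day 3, Migrate -> day 1, Plan -> day 2, Audit -> day 1) or day 2 (e.g. Integrate in day 1, Test in day 3, Plan in day 3, Research in day 2, Audit in day 2, Migrate in day 1).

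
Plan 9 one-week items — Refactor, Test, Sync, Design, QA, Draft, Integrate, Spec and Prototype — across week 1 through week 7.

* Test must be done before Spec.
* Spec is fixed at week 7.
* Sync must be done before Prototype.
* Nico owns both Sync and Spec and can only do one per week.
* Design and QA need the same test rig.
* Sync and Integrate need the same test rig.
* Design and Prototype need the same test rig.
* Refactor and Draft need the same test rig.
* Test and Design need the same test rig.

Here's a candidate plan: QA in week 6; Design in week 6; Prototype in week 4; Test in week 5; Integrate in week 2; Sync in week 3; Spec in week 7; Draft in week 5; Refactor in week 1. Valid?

Design and QA need the same test rig — violated.
Design and Prototype need the same test rig — holds.
Test and Design need the same test rig — holds.
Sync and Integrate need the same test rig — holds.
Test must be done before Spec — holds.
Sync must be done before Prototype — holds.
Nico owns both Sync and Spec and can only do one per week — holds.
Refactor and Draft need the same test rig — holds.
Spec is fixed at week 7 — holds.

No — it violates: Design and QA need the same test rig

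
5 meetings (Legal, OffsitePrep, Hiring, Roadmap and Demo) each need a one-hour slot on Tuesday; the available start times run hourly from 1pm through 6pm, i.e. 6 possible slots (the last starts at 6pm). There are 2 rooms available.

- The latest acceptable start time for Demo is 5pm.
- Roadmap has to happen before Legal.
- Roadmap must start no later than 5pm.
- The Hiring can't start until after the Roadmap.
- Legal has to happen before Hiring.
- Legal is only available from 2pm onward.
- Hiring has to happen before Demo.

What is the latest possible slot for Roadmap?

2pm

Roadmap's own window allows nothing later than 5pm; downstream work caps Roadmap at 2pm.
Roadmap at 2pm is achievable: Demo=5pm; Hiring=4pm; OffsitePrep=1pm; Legal=3pm; Roadmap=2pm.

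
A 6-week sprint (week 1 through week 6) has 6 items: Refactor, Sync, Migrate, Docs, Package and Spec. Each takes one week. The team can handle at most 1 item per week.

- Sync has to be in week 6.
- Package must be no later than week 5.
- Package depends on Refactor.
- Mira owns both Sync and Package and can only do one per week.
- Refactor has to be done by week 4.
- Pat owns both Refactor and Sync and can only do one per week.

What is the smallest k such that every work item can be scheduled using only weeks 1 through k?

The precedence chain requires at least 2 distinct weeks.
With at most 1 per week and 6 work items, at least 6 weeks are needed.
Sync can't be placed before week 6, so the schedule must run through at least week 6.
6 works (last occupied week: week 6): for example Sync in week 6; Spec in week 5; Refactor in week 1; Docs in week 4; Migrate in week 3; Package in week 2.

6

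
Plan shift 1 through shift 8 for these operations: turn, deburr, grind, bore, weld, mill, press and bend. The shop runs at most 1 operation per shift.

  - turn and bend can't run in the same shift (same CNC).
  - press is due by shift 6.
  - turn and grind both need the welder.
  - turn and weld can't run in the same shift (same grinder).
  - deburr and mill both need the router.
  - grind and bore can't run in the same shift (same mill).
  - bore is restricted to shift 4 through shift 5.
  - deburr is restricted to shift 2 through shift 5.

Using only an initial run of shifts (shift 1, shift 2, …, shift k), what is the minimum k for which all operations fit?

8

With at most 1 per shift and 8 operations, at least 8 shifts are needed.
bore can't be placed before shift 4, so the schedule must run through at least shift 4.
8 works (last occupied shift: shift 8): for example bend -> shift 8, grind -> shift 5, press -> shift 1, mill -> shift 7, deburr -> shift 2, weld -> shift 6, bore -> shift 4, turn -> shift 3.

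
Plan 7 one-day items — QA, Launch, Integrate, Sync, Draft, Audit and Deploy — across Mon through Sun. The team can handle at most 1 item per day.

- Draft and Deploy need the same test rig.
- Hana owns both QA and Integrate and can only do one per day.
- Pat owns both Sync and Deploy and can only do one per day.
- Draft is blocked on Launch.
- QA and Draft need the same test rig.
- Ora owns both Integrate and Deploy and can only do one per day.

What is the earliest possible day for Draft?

Precedence pushes Draft to at least Tue.
Draft at Tue is achievable: Integrate in Thu, QA in Wed, Sync in Fri, Launch in Mon, Draft in Tue, Deploy in Sun, Audit in Sat.

Tue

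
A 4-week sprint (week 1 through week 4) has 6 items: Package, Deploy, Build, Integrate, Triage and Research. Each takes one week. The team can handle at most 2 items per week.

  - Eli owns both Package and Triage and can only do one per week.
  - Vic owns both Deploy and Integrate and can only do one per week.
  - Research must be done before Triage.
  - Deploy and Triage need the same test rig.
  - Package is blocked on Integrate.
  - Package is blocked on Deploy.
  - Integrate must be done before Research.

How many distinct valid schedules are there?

12

Splitting on Package: it can be week 3 (9), week 4 (3). Listing each branch's schedules as (Deploy, Build, Integrate, Triage, Research) by week number:
Package=week 3: (1,1,2,4,3) (1,2,2,4,3) (1,4,2,4,3) (2,1,1,4,2) (2,1,1,4,3) (2,2,1,4,3) (2,3,1,4,2) (2,4,1,4,2) (2,4,1,4,3) — 9.
Package=week 4: (2,1,1,3,2) (2,3,1,3,2) (2,4,1,3,2) — 3.
Summing: 9 + 3 = 12.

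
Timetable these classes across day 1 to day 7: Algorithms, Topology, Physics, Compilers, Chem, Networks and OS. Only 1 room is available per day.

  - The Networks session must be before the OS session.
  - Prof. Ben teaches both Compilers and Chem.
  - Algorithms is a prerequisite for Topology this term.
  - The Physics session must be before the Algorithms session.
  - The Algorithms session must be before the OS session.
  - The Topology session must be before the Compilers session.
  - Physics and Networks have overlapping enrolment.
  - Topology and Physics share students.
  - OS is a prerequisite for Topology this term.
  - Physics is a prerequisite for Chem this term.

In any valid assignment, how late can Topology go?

Precedence pushes Topology to at least day 4; downstream work caps Topology at day 6.
Topology at day 6 is achievable: Compilers=day 7, Chem=day 5, Networks=day 3, Algorithms=day 2, OS=day 4, Physics=day 1, Topology=day 6.

day 6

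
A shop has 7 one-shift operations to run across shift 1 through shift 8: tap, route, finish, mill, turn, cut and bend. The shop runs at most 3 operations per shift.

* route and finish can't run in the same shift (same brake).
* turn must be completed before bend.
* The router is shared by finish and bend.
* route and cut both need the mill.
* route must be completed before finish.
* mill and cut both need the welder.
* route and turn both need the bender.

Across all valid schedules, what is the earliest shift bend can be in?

Precedence pushes bend to at least shift 2.
bend at shift 2 is achievable: cut=shift 3; finish=shift 3; mill=shift 1; tap=shift 1; route=shift 2; turn=shift 1; bend=shift 2.

shift 2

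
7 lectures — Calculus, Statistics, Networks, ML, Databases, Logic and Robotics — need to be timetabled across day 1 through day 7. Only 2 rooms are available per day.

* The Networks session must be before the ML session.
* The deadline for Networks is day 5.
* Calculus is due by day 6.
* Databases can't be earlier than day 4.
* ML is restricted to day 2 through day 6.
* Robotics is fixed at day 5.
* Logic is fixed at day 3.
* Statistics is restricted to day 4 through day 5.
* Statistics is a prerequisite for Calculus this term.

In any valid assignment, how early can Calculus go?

day 5

Precedence pushes Calculus to at least day 5; Calculus's own window allows nothing later than day 6.
Calculus at day 5 is achievable: Robotics=day 5, Databases=day 4, Calculus=day 5, ML=day 2, Statistics=day 4, Logic=day 3, Networks=day 1.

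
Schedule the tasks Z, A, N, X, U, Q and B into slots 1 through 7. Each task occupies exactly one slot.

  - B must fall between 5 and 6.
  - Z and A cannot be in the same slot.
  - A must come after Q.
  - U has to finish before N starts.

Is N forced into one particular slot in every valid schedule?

No

N can be 2 (e.g. B=5; A=2; Q=1; X=1; N=2; Z=1; U=1) or 3 (e.g. Z -> 1; A -> 2; B -> 5; X -> 1; Q -> 1; U -> 1; N -> 3).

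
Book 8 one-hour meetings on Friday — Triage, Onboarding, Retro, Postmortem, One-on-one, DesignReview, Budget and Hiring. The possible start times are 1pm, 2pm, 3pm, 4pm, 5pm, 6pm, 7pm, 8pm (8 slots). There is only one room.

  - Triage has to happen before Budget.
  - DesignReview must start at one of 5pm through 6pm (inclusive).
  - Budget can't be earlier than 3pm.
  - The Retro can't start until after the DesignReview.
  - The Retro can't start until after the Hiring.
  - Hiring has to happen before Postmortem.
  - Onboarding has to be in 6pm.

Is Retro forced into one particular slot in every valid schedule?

Retro can be 7pm (e.g. One-on-one in 8pm, Retro in 7pm, Triage in 2pm, DesignReview in 5pm, Postmortem in 4pm, Hiring in 1pm, Budget in 3pm, Onboarding in 6pm) or 8pm (e.g. Hiring=1pm; DesignReview=5pm; Budget=3pm; Retro=8pm; One-on-one=7pm; Onboarding=6pm; Triage=2pm; Postmortem=4pm).

No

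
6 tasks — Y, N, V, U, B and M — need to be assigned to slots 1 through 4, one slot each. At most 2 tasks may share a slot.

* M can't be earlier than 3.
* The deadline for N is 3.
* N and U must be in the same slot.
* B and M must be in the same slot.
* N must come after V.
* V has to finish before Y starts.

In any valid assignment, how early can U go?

U must be in the same slot as N, which can't be before 2, so U is at least 2; U must be in the same slot as N, which can't be after 3, so U is at most 3.
U at 2 is achievable: V=1, M=3, N=2, B=3, Y=4, U=2.

2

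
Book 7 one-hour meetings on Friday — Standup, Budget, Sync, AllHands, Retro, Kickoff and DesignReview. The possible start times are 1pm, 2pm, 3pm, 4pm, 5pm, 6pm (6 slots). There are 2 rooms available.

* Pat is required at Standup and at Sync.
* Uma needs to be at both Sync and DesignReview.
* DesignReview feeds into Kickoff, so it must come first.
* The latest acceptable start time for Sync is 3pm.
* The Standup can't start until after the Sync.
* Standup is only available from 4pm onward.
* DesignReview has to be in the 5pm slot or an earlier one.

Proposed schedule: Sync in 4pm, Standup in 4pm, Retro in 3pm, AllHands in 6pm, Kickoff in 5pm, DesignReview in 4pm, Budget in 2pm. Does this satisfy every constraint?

Invalid. Pat is required at Standup and at Sync.

Pat is required at Standup and at Sync — violated.
DesignReview has to be in the 5pm slot or an earlier one — holds.
Standup is only available from 4pm onward — holds.
Uma needs to be at both Sync and DesignReview — violated.
The latest acceptable start time for Sync is 3pm — violated.
DesignReview feeds into Kickoff, so it must come first — holds.
The Standup can't start until after the Sync — violated.
There are 2 rooms available — violated.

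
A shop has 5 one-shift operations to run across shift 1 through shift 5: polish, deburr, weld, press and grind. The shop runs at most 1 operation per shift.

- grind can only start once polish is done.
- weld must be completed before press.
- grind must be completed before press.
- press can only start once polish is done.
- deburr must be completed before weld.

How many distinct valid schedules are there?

6

Splitting on polish: it can be shift 1 (3), shift 2 (2), shift 3 (1). Listing each branch's schedules as (deburr, weld, press, grind) by shift number:
polish=shift 1: (2,3,5,4) (2,4,5,3) (3,4,5,2) — 3.
polish=shift 2: (1,3,5,4) (1,4,5,3) — 2.
polish=shift 3: (1,2,5,4) — 1.
Summing: 3 + 2 + 1 = 6.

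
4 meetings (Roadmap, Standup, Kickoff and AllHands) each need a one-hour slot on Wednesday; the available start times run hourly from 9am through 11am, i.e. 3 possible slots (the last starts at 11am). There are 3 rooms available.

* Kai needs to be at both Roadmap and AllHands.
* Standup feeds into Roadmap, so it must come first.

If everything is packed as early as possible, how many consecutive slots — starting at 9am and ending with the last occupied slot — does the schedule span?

The precedence chain requires at least 2 distinct slots.
With at most 3 per slot and 4 meetings, at least 2 slots are needed.
2 works (last occupied slot: 10am): for example Kickoff -> 9am, Roadmap -> 10am, Standup -> 9am, AllHands -> 9am.

2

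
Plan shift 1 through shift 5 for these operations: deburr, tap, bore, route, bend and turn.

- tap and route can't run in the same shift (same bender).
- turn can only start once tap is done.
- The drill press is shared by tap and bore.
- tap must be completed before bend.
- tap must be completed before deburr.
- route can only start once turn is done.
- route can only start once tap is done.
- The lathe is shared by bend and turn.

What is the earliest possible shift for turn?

shift 2

Precedence pushes turn to at least shift 2; downstream work caps turn at shift 4.
turn at shift 2 is achievable: turn=shift 2, bend=shift 3, deburr=shift 2, route=shift 3, bore=shift 2, tap=shift 1.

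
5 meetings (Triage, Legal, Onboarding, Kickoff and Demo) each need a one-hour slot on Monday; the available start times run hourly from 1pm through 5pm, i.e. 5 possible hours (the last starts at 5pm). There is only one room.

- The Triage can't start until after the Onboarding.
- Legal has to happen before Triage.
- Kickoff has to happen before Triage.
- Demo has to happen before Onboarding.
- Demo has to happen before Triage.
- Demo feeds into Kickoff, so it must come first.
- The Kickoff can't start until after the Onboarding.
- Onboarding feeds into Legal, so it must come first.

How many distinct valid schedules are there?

2

Enumerating: Legal=4pm, Triage=5pm, Kickoff=3pm, Onboarding=2pm, Demo=1pm | Triage -> 5pm, Kickoff -> 4pm, Demo -> 1pm, Onboarding -> 2pm, Legal -> 3pm.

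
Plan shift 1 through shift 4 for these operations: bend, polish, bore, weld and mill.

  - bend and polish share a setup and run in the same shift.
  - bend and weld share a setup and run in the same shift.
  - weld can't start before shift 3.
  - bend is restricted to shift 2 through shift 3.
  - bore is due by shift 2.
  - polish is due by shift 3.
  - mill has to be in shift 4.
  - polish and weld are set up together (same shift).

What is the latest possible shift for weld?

shift 3

Weld is available from shift 3; weld must be in the same shift as bend, which can't be after shift 3, so weld is at most shift 3.
weld at shift 3 is achievable: mill in shift 4; bore in shift 1; polish in shift 3; bend in shift 3; weld in shift 3.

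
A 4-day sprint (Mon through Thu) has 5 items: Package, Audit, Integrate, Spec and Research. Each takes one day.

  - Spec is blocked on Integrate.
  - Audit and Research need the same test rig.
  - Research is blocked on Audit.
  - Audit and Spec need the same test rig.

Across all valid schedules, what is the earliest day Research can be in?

Tue

Precedence pushes Research to at least Tue.
Research at Tue is achievable: Spec in Tue, Research in Tue, Package in Mon, Audit in Mon, Integrate in Mon.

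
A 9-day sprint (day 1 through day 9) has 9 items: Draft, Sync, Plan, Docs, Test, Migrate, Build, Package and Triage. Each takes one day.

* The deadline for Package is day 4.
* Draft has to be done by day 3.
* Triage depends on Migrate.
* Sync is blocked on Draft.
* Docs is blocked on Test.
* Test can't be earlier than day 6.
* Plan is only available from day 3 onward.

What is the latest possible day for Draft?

day 3

Draft's own window allows nothing later than day 3.
Draft at day 3 is achievable: Build -> day 1; Package -> day 1; Test -> day 6; Draft -> day 3; Triage -> day 2; Migrate -> day 1; Sync -> day 4; Plan -> day 3; Docs -> day 7.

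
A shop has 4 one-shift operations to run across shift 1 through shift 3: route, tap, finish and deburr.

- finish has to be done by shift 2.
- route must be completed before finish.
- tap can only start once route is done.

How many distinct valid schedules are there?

6

Splitting on tap: it can be shift 2 (3), shift 3 (3). Listing each branch's schedules as (route, finish, deburr) by shift number:
tap=shift 2: (1,2,1) (1,2,2) (1,2,3) — 3.
tap=shift 3: (1,2,1) (1,2,2) (1,2,3) — 3.
Summing: 3 + 3 = 6.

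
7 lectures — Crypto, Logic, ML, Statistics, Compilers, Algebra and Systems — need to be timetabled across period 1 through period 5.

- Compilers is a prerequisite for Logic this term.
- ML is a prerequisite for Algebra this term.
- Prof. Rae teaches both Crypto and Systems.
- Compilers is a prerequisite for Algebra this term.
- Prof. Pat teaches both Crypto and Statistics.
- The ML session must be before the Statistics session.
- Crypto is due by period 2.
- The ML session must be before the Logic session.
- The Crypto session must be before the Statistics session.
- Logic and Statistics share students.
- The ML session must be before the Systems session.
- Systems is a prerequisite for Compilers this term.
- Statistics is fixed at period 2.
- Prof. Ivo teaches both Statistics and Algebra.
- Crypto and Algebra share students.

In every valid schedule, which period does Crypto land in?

Crypto's window is period 1–period 2.
Statistics is fixed at period 2, and Crypto can't share a period with Statistics.
So Crypto must be period 1.

period 1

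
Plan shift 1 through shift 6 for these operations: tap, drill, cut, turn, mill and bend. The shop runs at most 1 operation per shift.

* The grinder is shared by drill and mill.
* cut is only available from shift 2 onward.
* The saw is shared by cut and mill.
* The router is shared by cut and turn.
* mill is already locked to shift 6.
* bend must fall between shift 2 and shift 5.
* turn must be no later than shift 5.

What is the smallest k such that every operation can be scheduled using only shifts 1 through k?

6 shifts

With at most 1 per shift and 6 operations, at least 6 shifts are needed.
mill can't be placed before shift 6, so the schedule must run through at least shift 6.
6 works (last occupied shift: shift 6): for example mill -> shift 6; drill -> shift 5; turn -> shift 1; bend -> shift 2; cut -> shift 3; tap -> shift 4.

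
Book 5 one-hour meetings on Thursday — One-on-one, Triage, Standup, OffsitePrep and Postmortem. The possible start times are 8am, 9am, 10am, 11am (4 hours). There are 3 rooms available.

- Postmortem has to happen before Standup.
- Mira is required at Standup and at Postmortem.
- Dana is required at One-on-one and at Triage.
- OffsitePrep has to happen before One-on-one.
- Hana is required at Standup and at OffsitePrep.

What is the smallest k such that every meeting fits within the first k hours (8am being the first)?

The precedence chain requires at least 2 distinct hours.
With at most 3 per hour and 5 meetings, at least 2 hours are needed.
2 works (last occupied hour: 9am): for example One-on-one in 9am; Standup in 9am; Postmortem in 8am; OffsitePrep in 8am; Triage in 8am.

2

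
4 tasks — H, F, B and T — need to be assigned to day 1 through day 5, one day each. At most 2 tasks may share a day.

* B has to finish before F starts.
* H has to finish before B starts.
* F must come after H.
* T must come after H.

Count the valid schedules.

35

Splitting on H: it can be day 1 (24), day 2 (9), day 3 (2). Listing each branch's schedules as (F, B, T) by day number:
H=day 1: (3,2,2) (3,2,3) (3,2,4) (3,2,5) (4,2,2) (4,2,3) (4,2,4) (4,2,5) (4,3,2) (4,3,3) (4,3,4) (4,3,5) (5,2,2) (5,2,3) (5,2,4) (5,2,5) (5,3,2) (5,3,3) (5,3,4) (5,3,5) (5,4,2) (5,4,3) (5,4,4) (5,4,5) — 24.
H=day 2: (4,3,3) (4,3,4) (4,3,5) (5,3,3) (5,3,4) (5,3,5) (5,4,3) (5,4,4) (5,4,5) — 9.
H=day 3: (5,4,4) (5,4,5) — 2.
Summing: 24 + 9 + 2 = 35.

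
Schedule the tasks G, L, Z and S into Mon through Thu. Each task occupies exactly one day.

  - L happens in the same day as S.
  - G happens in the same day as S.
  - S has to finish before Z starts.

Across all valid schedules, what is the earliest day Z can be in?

Precedence pushes Z to at least Tue.
Z at Tue is achievable: G=Mon; Z=Tue; L=Mon; S=Mon.

Tue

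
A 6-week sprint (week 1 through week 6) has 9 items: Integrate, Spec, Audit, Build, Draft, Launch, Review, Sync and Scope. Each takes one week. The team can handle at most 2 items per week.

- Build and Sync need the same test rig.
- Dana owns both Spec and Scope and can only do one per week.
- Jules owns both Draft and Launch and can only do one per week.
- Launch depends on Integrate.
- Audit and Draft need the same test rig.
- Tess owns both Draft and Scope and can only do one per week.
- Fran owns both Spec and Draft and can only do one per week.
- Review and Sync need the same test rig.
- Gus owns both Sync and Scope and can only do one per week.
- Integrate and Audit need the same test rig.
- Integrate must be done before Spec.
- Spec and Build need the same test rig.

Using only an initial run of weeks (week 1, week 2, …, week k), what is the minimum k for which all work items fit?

The precedence chain requires at least 2 distinct weeks.
With at most 2 per week and 9 work items, at least 5 weeks are needed.
5 works (last occupied week: week 5): for example Build in week 1; Review in week 3; Integrate in week 1; Scope in week 5; Draft in week 4; Spec in week 2; Sync in week 4; Audit in week 3; Launch in week 2.

5 weeks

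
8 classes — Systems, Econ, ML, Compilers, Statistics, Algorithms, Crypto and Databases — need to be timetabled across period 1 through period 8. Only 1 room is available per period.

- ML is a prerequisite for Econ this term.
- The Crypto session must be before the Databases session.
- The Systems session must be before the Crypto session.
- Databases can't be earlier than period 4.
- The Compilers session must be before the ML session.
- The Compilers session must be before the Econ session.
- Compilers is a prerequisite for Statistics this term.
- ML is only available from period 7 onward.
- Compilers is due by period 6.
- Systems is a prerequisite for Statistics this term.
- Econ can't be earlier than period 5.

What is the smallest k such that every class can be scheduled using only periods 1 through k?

The precedence chain requires at least 3 distinct periods.
With at most 1 per period and 8 classes, at least 8 periods are needed.
Propagating the time windows through the other constraints, Econ can't land before period 8, so the schedule must run through at least period 8.
8 works (last occupied period: period 8): for example Statistics=period 5; Databases=period 4; Compilers=period 1; Algorithms=period 6; Econ=period 8; Crypto=period 3; ML=period 7; Systems=period 2.

8 periods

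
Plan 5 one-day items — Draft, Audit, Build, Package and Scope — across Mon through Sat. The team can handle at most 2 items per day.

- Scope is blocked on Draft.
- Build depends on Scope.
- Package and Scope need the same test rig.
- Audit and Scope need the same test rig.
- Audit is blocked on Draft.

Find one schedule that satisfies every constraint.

Package in Mon; Build in Wed; Scope in Tue; Draft in Mon; Audit in Wed

Checking: Draft(Mon) before Audit(Wed); Draft(Mon) before Scope(Tue); Scope(Tue) before Build(Wed); Package(Mon) != Scope(Tue); Audit(Wed) != Scope(Tue); max 2 per day (cap 2).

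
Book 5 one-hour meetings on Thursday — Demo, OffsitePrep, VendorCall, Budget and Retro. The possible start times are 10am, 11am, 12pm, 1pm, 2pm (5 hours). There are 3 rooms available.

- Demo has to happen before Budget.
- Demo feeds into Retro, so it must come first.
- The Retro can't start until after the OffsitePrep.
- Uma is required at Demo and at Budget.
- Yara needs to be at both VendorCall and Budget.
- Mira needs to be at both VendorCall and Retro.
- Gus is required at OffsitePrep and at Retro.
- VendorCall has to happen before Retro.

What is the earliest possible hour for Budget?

11am

Precedence pushes Budget to at least 11am.
Budget at 11am is achievable: Budget=11am; VendorCall=10am; Retro=11am; OffsitePrep=10am; Demo=10am.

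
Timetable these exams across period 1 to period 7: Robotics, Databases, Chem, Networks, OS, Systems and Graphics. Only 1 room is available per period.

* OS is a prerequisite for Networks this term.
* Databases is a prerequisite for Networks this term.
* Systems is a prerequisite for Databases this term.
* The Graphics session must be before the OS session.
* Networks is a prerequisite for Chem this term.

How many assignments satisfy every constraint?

42

Splitting on Databases: it can be period 2 (5), period 3 (10), period 4 (15), period 5 (12). Listing each branch's schedules as (Robotics, Chem, Networks, OS, Systems, Graphics) by period number:
Databases=period 2: (3,7,6,5,1,4) (4,7,6,5,1,3) (5,7,6,4,1,3) (6,7,5,4,1,3) (7,6,5,4,1,3) — 5.
Databases=period 3: (1,7,6,5,2,4) (2,7,6,5,1,4) (4,7,6,5,1,2) (4,7,6,5,2,1) (5,7,6,4,1,2) (5,7,6,4,2,1) (6,7,5,4,1,2) (6,7,5,4,2,1) (7,6,5,4,1,2) (7,6,5,4,2,1) — 10.
Databases=period 4: (1,7,6,5,2,3) (1,7,6,5,3,2) (2,7,6,5,1,3) (2,7,6,5,3,1) (3,7,6,5,1,2) (3,7,6,5,2,1) (5,7,6,2,3,1) (5,7,6,3,1,2) (5,7,6,3,2,1) (6,7,5,2,3,1) (6,7,5,3,1,2) (6,7,5,3,2,1) (7,6,5,2,3,1) (7,6,5,3,1,2) (7,6,5,3,2,1) — 15.
Databases=period 5: (1,7,6,3,4,2) (1,7,6,4,2,3) (1,7,6,4,3,2) (2,7,6,3,4,1) (2,7,6,4,1,3) (2,7,6,4,3,1) (3,7,6,2,4,1) (3,7,6,4,1,2) (3,7,6,4,2,1) (4,7,6,2,3,1) (4,7,6,3,1,2) (4,7,6,3,2,1) — 12.
Summing: 5 + 10 + 15 + 12 = 42.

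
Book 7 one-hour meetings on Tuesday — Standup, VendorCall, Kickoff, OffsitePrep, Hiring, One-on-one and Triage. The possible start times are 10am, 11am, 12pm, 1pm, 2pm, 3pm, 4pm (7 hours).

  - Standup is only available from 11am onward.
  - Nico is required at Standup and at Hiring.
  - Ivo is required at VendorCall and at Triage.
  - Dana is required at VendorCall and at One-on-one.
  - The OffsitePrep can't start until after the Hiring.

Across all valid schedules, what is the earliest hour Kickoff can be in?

10am

Kickoff at 10am is achievable: Triage -> 11am; Kickoff -> 10am; Hiring -> 10am; Standup -> 11am; VendorCall -> 10am; OffsitePrep -> 11am; One-on-one -> 11am.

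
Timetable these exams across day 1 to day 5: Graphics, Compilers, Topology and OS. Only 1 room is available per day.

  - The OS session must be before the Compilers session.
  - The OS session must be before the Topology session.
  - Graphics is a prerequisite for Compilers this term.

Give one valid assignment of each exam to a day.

Topology in day 4, Graphics in day 2, OS in day 1, Compilers in day 3

Checking: OS(day 1) before Topology(day 4); OS(day 1) before Compilers(day 3); Graphics(day 2) before Compilers(day 3); max 1 per day (cap 1).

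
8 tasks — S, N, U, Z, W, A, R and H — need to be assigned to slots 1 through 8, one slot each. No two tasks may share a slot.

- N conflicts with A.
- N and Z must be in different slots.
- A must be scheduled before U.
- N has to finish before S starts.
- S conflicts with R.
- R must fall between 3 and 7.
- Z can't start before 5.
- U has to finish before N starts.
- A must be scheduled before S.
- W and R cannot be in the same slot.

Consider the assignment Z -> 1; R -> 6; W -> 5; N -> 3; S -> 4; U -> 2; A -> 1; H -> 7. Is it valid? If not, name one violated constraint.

No — it violates: Z can't start before 5

A must be scheduled before S — holds.
S conflicts with R — holds.
W and R cannot be in the same slot — holds.
N and Z must be in different slots — holds.
Z can't start before 5 — violated.
R must fall between 3 and 7 — holds.
A must be scheduled before U — holds.
N has to finish before S starts — holds.
N conflicts with A — holds.
No two tasks may share a slot — violated.
U has to finish before N starts — holds.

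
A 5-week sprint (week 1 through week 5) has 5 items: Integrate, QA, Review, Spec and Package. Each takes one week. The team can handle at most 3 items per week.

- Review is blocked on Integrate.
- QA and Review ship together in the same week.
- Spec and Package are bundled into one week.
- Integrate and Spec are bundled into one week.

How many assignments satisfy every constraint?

10

Splitting on Integrate: it can be week 1 (4), week 2 (3), week 3 (2), week 4 (1). Listing each branch's schedules as (QA, Review, Spec, Package) by week number:
Integrate=week 1: (2,2,1,1) (3,3,1,1) (4,4,1,1) (5,5,1,1) — 4.
Integrate=week 2: (3,3,2,2) (4,4,2,2) (5,5,2,2) — 3.
Integrate=week 3: (4,4,3,3) (5,5,3,3) — 2.
Integrate=week 4: (5,5,4,4) — 1.
Summing: 4 + 3 + 2 + 1 = 10.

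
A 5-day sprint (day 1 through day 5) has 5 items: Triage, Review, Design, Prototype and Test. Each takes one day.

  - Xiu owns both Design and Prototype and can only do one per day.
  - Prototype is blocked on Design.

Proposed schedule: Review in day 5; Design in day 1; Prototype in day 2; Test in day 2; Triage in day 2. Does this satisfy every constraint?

Xiu owns both Design and Prototype and can only do one per day — holds.
Prototype is blocked on Design — holds.

Yes, all constraints hold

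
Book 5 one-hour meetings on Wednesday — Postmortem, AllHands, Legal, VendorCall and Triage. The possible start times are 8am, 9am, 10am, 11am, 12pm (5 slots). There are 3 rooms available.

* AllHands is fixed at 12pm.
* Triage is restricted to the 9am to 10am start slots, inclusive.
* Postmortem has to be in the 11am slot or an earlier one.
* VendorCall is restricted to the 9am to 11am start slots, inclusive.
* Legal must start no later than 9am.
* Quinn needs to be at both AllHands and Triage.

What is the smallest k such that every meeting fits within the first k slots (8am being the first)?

5 slots

With at most 3 per slot and 5 meetings, at least 2 slots are needed.
AllHands can't be placed before 12pm — that is slot 5 counting from 8am — so the schedule must run through at least 5 slots.
5 works (last occupied slot: 12pm): for example Legal in 8am; VendorCall in 9am; AllHands in 12pm; Postmortem in 8am; Triage in 9am.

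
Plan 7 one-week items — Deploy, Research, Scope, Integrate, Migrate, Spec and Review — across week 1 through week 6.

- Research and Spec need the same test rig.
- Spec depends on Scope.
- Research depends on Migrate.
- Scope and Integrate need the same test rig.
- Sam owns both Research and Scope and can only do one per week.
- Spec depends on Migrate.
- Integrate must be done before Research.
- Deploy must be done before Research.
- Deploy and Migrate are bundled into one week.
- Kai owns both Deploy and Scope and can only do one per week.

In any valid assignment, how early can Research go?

week 2

Precedence pushes Research to at least week 2.
Research at week 2 is achievable: Review=week 1; Scope=week 3; Integrate=week 1; Migrate=week 1; Spec=week 4; Research=week 2; Deploy=week 1.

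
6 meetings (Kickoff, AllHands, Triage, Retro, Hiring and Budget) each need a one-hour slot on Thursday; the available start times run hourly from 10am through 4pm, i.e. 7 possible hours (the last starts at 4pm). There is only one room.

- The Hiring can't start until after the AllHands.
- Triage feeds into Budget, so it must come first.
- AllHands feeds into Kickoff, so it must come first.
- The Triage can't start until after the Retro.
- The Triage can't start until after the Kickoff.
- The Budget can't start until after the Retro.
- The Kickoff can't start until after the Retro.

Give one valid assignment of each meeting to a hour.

Triage in 1pm; Budget in 2pm; Retro in 10am; Kickoff in 12pm; AllHands in 11am; Hiring in 3pm

Checking: Retro(10am) before Kickoff(12pm); Retro(10am) before Budget(2pm); AllHands(11am) before Kickoff(12pm); Kickoff(12pm) before Triage(1pm); AllHands(11am) before Hiring(3pm); Triage(1pm) before Budget(2pm); Retro(10am) before Triage(1pm); max 1 per hour (cap 1).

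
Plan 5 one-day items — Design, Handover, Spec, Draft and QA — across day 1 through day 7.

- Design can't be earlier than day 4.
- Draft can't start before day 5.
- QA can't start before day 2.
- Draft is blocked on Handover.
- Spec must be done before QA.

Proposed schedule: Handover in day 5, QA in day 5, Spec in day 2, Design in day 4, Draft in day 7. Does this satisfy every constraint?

Yes

Spec must be done before QA — holds.
Draft can't start before day 5 — holds.
Design can't be earlier than day 4 — holds.
Draft is blocked on Handover — holds.
QA can't start before day 2 — holds.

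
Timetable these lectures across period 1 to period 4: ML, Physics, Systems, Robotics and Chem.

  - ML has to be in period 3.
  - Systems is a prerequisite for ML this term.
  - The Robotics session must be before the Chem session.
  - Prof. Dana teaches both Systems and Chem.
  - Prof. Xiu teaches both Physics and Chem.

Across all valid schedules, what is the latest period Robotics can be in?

period 3

Downstream work caps Robotics at period 3.
Robotics at period 3 is achievable: Physics=period 1, ML=period 3, Systems=period 1, Chem=period 4, Robotics=period 3.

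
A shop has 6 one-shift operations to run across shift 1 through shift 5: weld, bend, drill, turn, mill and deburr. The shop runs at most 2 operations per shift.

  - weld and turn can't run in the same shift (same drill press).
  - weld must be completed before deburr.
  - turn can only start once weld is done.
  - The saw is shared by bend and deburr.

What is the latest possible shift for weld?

Downstream work caps weld at shift 4.
weld at shift 4 is achievable: turn=shift 5; drill=shift 1; mill=shift 2; deburr=shift 5; weld=shift 4; bend=shift 1.

shift 4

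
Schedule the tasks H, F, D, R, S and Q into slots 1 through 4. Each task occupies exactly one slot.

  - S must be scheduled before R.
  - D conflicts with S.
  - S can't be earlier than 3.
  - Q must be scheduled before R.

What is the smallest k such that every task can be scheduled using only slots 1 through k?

The precedence chain requires at least 2 distinct slots.
Propagating the time windows through the other constraints, R can't land before 4, so the schedule must run through at least slot 4.
4 works (last occupied slot: 4): for example H=1, Q=1, R=4, D=1, S=3, F=1.

4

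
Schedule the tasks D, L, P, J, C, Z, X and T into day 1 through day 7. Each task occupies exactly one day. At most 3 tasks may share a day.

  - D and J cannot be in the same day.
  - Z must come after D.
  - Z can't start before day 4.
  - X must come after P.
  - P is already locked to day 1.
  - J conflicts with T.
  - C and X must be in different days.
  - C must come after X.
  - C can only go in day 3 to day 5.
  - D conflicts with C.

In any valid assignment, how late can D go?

day 6

Downstream work caps D at day 6.
D at day 6 is achievable: Z=day 7, P=day 1, X=day 2, J=day 1, C=day 3, T=day 2, D=day 6, L=day 1.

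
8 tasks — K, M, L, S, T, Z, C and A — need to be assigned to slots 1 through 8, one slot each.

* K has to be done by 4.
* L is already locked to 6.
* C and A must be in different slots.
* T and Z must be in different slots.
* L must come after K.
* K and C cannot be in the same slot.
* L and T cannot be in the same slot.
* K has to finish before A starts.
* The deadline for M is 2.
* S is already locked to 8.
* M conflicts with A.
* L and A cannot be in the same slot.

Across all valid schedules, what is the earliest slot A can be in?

Precedence pushes A to at least 2.
A at 2 is achievable: C in 3; S in 8; L in 6; M in 1; K in 1; A in 2; Z in 2; T in 1.

2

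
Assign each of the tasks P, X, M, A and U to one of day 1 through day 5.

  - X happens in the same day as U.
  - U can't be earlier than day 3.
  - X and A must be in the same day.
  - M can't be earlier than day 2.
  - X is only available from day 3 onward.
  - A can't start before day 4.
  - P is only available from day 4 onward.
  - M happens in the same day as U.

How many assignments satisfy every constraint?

Enumerating: M in day 4; U in day 4; A in day 4; P in day 4; X in day 4 | M=day 5; A=day 5; U=day 5; X=day 5; P=day 4 | X in day 4; M in day 4; U in day 4; A in day 4; P in day 5 | X -> day 5; A -> day 5; P -> day 5; U -> day 5; M -> day 5.

4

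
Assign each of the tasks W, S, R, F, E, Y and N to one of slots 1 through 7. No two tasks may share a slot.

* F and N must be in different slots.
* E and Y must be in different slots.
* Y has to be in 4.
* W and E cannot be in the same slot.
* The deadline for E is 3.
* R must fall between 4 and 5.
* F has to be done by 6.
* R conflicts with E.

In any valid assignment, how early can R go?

5

R is available from 4; R's own window allows nothing later than 5.
R at 5 is achievable: F in 2; R in 5; E in 1; S in 6; Y in 4; N in 7; W in 3.
Nothing earlier works — the conflict and capacity constraints rule out every slot before 5.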